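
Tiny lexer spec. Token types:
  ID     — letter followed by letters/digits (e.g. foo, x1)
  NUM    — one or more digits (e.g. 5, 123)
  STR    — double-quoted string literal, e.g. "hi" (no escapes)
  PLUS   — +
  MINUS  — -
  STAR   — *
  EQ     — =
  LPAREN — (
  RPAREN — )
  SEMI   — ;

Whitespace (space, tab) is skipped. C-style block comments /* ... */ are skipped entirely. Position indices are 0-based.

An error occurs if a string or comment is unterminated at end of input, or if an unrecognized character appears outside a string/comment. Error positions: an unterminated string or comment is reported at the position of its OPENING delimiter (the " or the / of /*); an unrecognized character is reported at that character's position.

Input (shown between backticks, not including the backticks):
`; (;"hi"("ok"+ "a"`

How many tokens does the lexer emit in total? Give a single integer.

Answer: 8

Derivation:
pos=0: emit SEMI ';'
pos=2: emit LPAREN '('
pos=3: emit SEMI ';'
pos=4: enter STRING mode
pos=4: emit STR "hi" (now at pos=8)
pos=8: emit LPAREN '('
pos=9: enter STRING mode
pos=9: emit STR "ok" (now at pos=13)
pos=13: emit PLUS '+'
pos=15: enter STRING mode
pos=15: emit STR "a" (now at pos=18)
DONE. 8 tokens: [SEMI, LPAREN, SEMI, STR, LPAREN, STR, PLUS, STR]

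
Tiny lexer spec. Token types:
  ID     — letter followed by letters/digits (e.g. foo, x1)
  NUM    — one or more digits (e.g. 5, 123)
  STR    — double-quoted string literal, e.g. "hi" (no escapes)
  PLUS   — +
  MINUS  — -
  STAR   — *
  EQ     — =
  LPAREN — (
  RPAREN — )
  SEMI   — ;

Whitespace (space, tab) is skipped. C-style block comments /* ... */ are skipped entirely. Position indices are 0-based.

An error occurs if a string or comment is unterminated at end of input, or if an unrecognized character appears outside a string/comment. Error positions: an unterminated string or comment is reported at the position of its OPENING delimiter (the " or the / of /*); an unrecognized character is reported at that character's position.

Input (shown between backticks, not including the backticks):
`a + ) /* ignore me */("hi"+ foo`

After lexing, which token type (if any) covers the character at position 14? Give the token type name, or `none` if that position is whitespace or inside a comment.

pos=0: emit ID 'a' (now at pos=1)
pos=2: emit PLUS '+'
pos=4: emit RPAREN ')'
pos=6: enter COMMENT mode (saw '/*')
exit COMMENT mode (now at pos=21)
pos=21: emit LPAREN '('
pos=22: enter STRING mode
pos=22: emit STR "hi" (now at pos=26)
pos=26: emit PLUS '+'
pos=28: emit ID 'foo' (now at pos=31)
DONE. 7 tokens: [ID, PLUS, RPAREN, LPAREN, STR, PLUS, ID]
Position 14: char is 'e' -> none

Answer: none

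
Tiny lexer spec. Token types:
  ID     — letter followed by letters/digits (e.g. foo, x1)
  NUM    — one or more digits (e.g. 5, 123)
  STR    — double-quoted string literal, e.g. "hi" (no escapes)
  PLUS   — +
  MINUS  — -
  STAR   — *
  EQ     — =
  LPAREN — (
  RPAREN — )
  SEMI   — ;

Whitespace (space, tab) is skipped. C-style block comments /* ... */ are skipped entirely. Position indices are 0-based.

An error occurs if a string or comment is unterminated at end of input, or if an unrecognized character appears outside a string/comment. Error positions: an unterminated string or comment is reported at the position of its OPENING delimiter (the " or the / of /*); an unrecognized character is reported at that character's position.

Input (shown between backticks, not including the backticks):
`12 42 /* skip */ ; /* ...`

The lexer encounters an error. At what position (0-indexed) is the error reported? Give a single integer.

pos=0: emit NUM '12' (now at pos=2)
pos=3: emit NUM '42' (now at pos=5)
pos=6: enter COMMENT mode (saw '/*')
exit COMMENT mode (now at pos=16)
pos=17: emit SEMI ';'
pos=19: enter COMMENT mode (saw '/*')
pos=19: ERROR — unterminated comment (reached EOF)

Answer: 19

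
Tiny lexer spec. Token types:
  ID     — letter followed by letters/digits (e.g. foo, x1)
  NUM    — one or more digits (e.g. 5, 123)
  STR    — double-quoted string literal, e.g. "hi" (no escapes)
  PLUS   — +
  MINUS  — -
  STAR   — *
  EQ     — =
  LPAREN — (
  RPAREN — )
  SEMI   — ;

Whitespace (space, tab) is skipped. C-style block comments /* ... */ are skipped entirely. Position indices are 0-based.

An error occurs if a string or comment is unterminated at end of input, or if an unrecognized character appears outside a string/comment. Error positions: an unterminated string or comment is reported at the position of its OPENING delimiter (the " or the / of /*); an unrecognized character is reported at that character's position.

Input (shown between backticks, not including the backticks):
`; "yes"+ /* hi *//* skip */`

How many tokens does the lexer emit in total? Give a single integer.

Answer: 3

Derivation:
pos=0: emit SEMI ';'
pos=2: enter STRING mode
pos=2: emit STR "yes" (now at pos=7)
pos=7: emit PLUS '+'
pos=9: enter COMMENT mode (saw '/*')
exit COMMENT mode (now at pos=17)
pos=17: enter COMMENT mode (saw '/*')
exit COMMENT mode (now at pos=27)
DONE. 3 tokens: [SEMI, STR, PLUS]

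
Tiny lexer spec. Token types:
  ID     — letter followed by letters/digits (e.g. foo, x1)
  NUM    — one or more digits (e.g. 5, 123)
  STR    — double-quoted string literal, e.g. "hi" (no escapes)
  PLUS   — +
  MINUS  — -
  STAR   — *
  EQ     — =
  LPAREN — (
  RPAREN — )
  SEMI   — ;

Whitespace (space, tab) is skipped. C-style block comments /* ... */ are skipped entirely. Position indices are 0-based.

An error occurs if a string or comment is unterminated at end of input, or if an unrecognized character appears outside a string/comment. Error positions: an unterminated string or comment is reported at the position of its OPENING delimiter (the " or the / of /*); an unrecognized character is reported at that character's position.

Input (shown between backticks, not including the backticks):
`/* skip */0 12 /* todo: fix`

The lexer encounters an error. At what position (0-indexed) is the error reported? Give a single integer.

pos=0: enter COMMENT mode (saw '/*')
exit COMMENT mode (now at pos=10)
pos=10: emit NUM '0' (now at pos=11)
pos=12: emit NUM '12' (now at pos=14)
pos=15: enter COMMENT mode (saw '/*')
pos=15: ERROR — unterminated comment (reached EOF)

Answer: 15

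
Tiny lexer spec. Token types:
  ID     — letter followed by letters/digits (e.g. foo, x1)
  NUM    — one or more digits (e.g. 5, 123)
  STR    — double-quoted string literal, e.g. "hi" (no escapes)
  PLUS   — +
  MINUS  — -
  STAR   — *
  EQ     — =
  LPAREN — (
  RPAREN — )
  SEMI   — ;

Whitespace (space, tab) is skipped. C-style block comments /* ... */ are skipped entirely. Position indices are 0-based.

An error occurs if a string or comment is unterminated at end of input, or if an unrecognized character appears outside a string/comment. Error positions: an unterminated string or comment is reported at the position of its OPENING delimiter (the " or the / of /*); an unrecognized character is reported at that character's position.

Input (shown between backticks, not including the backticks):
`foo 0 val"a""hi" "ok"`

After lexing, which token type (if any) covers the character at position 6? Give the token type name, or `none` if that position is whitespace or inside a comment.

pos=0: emit ID 'foo' (now at pos=3)
pos=4: emit NUM '0' (now at pos=5)
pos=6: emit ID 'val' (now at pos=9)
pos=9: enter STRING mode
pos=9: emit STR "a" (now at pos=12)
pos=12: enter STRING mode
pos=12: emit STR "hi" (now at pos=16)
pos=17: enter STRING mode
pos=17: emit STR "ok" (now at pos=21)
DONE. 6 tokens: [ID, NUM, ID, STR, STR, STR]
Position 6: char is 'v' -> ID

Answer: ID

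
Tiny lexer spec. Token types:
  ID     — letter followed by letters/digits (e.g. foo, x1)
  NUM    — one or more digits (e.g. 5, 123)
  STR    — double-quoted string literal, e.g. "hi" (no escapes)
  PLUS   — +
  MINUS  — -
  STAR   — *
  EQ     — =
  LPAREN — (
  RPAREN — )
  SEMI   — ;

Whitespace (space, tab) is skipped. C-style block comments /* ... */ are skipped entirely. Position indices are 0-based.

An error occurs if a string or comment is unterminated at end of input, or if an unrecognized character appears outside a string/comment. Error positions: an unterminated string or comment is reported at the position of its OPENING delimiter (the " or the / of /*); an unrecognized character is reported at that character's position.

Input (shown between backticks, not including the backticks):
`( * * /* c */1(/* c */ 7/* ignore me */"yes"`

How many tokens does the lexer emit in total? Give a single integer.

Answer: 7

Derivation:
pos=0: emit LPAREN '('
pos=2: emit STAR '*'
pos=4: emit STAR '*'
pos=6: enter COMMENT mode (saw '/*')
exit COMMENT mode (now at pos=13)
pos=13: emit NUM '1' (now at pos=14)
pos=14: emit LPAREN '('
pos=15: enter COMMENT mode (saw '/*')
exit COMMENT mode (now at pos=22)
pos=23: emit NUM '7' (now at pos=24)
pos=24: enter COMMENT mode (saw '/*')
exit COMMENT mode (now at pos=39)
pos=39: enter STRING mode
pos=39: emit STR "yes" (now at pos=44)
DONE. 7 tokens: [LPAREN, STAR, STAR, NUM, LPAREN, NUM, STR]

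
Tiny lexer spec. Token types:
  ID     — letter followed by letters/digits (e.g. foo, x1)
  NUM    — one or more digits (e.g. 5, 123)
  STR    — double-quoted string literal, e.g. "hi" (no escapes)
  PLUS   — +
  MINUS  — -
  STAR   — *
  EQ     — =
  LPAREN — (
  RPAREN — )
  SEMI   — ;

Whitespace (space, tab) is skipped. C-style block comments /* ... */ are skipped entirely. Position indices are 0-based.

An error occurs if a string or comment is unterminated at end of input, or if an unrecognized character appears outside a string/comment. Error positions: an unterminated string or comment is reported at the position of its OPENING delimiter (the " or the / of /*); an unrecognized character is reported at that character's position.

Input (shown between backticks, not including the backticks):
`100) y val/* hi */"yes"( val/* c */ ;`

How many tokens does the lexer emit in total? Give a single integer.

Answer: 8

Derivation:
pos=0: emit NUM '100' (now at pos=3)
pos=3: emit RPAREN ')'
pos=5: emit ID 'y' (now at pos=6)
pos=7: emit ID 'val' (now at pos=10)
pos=10: enter COMMENT mode (saw '/*')
exit COMMENT mode (now at pos=18)
pos=18: enter STRING mode
pos=18: emit STR "yes" (now at pos=23)
pos=23: emit LPAREN '('
pos=25: emit ID 'val' (now at pos=28)
pos=28: enter COMMENT mode (saw '/*')
exit COMMENT mode (now at pos=35)
pos=36: emit SEMI ';'
DONE. 8 tokens: [NUM, RPAREN, ID, ID, STR, LPAREN, ID, SEMI]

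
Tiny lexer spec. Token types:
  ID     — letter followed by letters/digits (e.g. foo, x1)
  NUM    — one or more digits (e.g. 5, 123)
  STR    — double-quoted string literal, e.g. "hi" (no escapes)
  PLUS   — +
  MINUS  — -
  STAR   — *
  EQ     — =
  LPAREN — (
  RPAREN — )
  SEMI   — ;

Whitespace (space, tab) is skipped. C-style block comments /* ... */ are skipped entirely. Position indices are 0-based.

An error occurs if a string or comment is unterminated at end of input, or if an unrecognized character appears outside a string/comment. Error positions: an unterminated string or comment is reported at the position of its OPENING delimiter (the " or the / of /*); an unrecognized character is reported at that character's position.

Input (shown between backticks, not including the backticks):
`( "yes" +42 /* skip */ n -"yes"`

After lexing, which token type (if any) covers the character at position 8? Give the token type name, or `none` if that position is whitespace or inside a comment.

pos=0: emit LPAREN '('
pos=2: enter STRING mode
pos=2: emit STR "yes" (now at pos=7)
pos=8: emit PLUS '+'
pos=9: emit NUM '42' (now at pos=11)
pos=12: enter COMMENT mode (saw '/*')
exit COMMENT mode (now at pos=22)
pos=23: emit ID 'n' (now at pos=24)
pos=25: emit MINUS '-'
pos=26: enter STRING mode
pos=26: emit STR "yes" (now at pos=31)
DONE. 7 tokens: [LPAREN, STR, PLUS, NUM, ID, MINUS, STR]
Position 8: char is '+' -> PLUS

Answer: PLUS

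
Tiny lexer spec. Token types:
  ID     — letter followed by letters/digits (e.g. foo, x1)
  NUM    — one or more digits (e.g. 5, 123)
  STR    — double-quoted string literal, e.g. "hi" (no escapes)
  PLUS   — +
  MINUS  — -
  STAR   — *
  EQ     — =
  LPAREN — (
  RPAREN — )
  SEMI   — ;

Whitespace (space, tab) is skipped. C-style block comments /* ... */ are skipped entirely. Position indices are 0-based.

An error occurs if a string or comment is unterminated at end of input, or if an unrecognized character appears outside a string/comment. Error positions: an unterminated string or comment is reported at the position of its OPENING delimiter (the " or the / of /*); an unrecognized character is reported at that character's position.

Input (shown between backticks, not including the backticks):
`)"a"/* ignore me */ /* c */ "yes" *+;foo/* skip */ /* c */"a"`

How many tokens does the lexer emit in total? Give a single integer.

pos=0: emit RPAREN ')'
pos=1: enter STRING mode
pos=1: emit STR "a" (now at pos=4)
pos=4: enter COMMENT mode (saw '/*')
exit COMMENT mode (now at pos=19)
pos=20: enter COMMENT mode (saw '/*')
exit COMMENT mode (now at pos=27)
pos=28: enter STRING mode
pos=28: emit STR "yes" (now at pos=33)
pos=34: emit STAR '*'
pos=35: emit PLUS '+'
pos=36: emit SEMI ';'
pos=37: emit ID 'foo' (now at pos=40)
pos=40: enter COMMENT mode (saw '/*')
exit COMMENT mode (now at pos=50)
pos=51: enter COMMENT mode (saw '/*')
exit COMMENT mode (now at pos=58)
pos=58: enter STRING mode
pos=58: emit STR "a" (now at pos=61)
DONE. 8 tokens: [RPAREN, STR, STR, STAR, PLUS, SEMI, ID, STR]

Answer: 8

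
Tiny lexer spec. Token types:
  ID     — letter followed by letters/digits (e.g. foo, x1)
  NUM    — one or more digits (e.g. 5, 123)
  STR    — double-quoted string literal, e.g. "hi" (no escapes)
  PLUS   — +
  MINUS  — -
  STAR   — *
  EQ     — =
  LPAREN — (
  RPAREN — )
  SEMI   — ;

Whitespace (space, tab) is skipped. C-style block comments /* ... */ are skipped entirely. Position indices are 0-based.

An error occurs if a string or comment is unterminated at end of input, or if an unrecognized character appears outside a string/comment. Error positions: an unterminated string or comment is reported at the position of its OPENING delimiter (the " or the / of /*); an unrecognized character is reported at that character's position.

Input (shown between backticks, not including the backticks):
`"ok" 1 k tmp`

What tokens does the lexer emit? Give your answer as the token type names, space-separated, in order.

pos=0: enter STRING mode
pos=0: emit STR "ok" (now at pos=4)
pos=5: emit NUM '1' (now at pos=6)
pos=7: emit ID 'k' (now at pos=8)
pos=9: emit ID 'tmp' (now at pos=12)
DONE. 4 tokens: [STR, NUM, ID, ID]

Answer: STR NUM ID ID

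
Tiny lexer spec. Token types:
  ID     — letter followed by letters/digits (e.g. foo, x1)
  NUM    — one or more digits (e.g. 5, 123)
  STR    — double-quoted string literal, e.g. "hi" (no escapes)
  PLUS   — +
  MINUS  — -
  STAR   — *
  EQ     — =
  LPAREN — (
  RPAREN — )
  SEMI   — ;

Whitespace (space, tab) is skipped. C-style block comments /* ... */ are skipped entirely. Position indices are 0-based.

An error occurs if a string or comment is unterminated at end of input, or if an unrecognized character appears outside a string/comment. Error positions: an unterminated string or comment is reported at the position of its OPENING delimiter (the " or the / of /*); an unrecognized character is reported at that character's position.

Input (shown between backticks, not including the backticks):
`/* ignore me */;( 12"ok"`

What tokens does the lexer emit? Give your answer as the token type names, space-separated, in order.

Answer: SEMI LPAREN NUM STR

Derivation:
pos=0: enter COMMENT mode (saw '/*')
exit COMMENT mode (now at pos=15)
pos=15: emit SEMI ';'
pos=16: emit LPAREN '('
pos=18: emit NUM '12' (now at pos=20)
pos=20: enter STRING mode
pos=20: emit STR "ok" (now at pos=24)
DONE. 4 tokens: [SEMI, LPAREN, NUM, STR]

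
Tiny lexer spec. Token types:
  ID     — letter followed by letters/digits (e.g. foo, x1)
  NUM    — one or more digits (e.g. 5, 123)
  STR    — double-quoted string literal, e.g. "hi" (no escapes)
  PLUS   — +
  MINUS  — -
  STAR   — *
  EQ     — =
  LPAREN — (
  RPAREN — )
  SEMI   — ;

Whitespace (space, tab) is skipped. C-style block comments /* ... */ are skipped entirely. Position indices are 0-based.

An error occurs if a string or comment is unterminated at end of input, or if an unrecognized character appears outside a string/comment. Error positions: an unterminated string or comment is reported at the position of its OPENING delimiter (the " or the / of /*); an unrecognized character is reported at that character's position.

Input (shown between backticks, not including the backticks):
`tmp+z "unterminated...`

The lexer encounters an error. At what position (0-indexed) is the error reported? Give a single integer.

pos=0: emit ID 'tmp' (now at pos=3)
pos=3: emit PLUS '+'
pos=4: emit ID 'z' (now at pos=5)
pos=6: enter STRING mode
pos=6: ERROR — unterminated string

Answer: 6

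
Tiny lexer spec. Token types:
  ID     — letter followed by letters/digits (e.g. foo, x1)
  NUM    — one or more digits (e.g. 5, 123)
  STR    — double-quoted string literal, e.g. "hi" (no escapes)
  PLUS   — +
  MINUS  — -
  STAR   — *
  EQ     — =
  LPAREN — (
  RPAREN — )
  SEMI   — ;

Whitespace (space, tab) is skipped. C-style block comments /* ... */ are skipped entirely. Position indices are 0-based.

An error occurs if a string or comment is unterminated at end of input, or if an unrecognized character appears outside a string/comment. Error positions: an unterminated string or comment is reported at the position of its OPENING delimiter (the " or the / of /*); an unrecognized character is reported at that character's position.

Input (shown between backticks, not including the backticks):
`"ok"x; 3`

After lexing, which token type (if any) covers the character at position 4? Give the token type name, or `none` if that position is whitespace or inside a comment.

Answer: ID

Derivation:
pos=0: enter STRING mode
pos=0: emit STR "ok" (now at pos=4)
pos=4: emit ID 'x' (now at pos=5)
pos=5: emit SEMI ';'
pos=7: emit NUM '3' (now at pos=8)
DONE. 4 tokens: [STR, ID, SEMI, NUM]
Position 4: char is 'x' -> ID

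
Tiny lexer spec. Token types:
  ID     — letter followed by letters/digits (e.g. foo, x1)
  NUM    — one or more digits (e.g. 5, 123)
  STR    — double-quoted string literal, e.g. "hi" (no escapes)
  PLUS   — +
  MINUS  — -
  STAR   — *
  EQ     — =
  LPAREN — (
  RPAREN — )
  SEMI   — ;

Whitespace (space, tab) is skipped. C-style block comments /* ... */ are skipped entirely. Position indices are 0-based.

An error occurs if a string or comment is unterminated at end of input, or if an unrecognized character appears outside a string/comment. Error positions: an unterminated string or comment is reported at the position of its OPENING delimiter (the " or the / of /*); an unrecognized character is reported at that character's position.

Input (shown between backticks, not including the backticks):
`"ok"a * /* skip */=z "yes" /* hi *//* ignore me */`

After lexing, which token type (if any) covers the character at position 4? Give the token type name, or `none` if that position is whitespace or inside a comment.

pos=0: enter STRING mode
pos=0: emit STR "ok" (now at pos=4)
pos=4: emit ID 'a' (now at pos=5)
pos=6: emit STAR '*'
pos=8: enter COMMENT mode (saw '/*')
exit COMMENT mode (now at pos=18)
pos=18: emit EQ '='
pos=19: emit ID 'z' (now at pos=20)
pos=21: enter STRING mode
pos=21: emit STR "yes" (now at pos=26)
pos=27: enter COMMENT mode (saw '/*')
exit COMMENT mode (now at pos=35)
pos=35: enter COMMENT mode (saw '/*')
exit COMMENT mode (now at pos=50)
DONE. 6 tokens: [STR, ID, STAR, EQ, ID, STR]
Position 4: char is 'a' -> ID

Answer: ID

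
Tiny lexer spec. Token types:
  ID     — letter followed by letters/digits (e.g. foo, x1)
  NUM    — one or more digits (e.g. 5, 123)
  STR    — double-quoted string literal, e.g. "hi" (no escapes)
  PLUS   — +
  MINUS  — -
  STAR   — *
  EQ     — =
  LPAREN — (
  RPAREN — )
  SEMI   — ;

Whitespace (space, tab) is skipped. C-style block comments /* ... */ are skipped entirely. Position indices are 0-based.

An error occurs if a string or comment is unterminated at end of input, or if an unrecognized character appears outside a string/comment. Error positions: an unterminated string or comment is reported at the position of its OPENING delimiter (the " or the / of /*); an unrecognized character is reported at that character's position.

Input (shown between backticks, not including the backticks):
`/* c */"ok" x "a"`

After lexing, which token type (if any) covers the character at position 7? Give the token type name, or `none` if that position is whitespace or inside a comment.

pos=0: enter COMMENT mode (saw '/*')
exit COMMENT mode (now at pos=7)
pos=7: enter STRING mode
pos=7: emit STR "ok" (now at pos=11)
pos=12: emit ID 'x' (now at pos=13)
pos=14: enter STRING mode
pos=14: emit STR "a" (now at pos=17)
DONE. 3 tokens: [STR, ID, STR]
Position 7: char is '"' -> STR

Answer: STR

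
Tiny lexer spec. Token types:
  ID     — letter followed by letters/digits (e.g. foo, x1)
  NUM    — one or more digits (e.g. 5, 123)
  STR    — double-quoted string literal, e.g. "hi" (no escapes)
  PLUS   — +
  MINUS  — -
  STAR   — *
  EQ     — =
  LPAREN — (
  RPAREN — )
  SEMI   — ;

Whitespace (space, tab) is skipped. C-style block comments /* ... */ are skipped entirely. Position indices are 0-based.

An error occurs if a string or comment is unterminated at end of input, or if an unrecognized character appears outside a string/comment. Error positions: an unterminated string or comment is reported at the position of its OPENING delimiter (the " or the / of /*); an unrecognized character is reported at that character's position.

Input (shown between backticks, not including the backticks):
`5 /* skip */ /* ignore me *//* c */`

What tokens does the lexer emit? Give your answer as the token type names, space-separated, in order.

Answer: NUM

Derivation:
pos=0: emit NUM '5' (now at pos=1)
pos=2: enter COMMENT mode (saw '/*')
exit COMMENT mode (now at pos=12)
pos=13: enter COMMENT mode (saw '/*')
exit COMMENT mode (now at pos=28)
pos=28: enter COMMENT mode (saw '/*')
exit COMMENT mode (now at pos=35)
DONE. 1 tokens: [NUM]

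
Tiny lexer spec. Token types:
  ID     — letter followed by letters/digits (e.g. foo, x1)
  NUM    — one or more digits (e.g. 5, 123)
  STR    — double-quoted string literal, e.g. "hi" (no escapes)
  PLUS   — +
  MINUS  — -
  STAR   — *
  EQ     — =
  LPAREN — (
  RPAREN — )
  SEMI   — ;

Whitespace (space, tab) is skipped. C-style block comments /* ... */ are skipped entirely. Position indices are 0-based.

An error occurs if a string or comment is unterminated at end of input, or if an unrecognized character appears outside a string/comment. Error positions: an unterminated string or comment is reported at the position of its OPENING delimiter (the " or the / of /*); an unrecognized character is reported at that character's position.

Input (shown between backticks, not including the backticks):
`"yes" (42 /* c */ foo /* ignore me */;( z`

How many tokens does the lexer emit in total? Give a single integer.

pos=0: enter STRING mode
pos=0: emit STR "yes" (now at pos=5)
pos=6: emit LPAREN '('
pos=7: emit NUM '42' (now at pos=9)
pos=10: enter COMMENT mode (saw '/*')
exit COMMENT mode (now at pos=17)
pos=18: emit ID 'foo' (now at pos=21)
pos=22: enter COMMENT mode (saw '/*')
exit COMMENT mode (now at pos=37)
pos=37: emit SEMI ';'
pos=38: emit LPAREN '('
pos=40: emit ID 'z' (now at pos=41)
DONE. 7 tokens: [STR, LPAREN, NUM, ID, SEMI, LPAREN, ID]

Answer: 7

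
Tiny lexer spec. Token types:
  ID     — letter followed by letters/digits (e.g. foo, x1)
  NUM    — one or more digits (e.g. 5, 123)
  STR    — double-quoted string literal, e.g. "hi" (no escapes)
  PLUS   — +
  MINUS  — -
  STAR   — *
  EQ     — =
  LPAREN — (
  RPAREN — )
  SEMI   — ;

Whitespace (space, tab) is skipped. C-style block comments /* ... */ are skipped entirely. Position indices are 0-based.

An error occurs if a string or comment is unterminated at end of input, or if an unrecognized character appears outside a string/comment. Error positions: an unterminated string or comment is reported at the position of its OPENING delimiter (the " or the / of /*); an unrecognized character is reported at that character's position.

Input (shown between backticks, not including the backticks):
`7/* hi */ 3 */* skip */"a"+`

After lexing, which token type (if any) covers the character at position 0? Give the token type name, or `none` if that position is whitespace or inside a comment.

Answer: NUM

Derivation:
pos=0: emit NUM '7' (now at pos=1)
pos=1: enter COMMENT mode (saw '/*')
exit COMMENT mode (now at pos=9)
pos=10: emit NUM '3' (now at pos=11)
pos=12: emit STAR '*'
pos=13: enter COMMENT mode (saw '/*')
exit COMMENT mode (now at pos=23)
pos=23: enter STRING mode
pos=23: emit STR "a" (now at pos=26)
pos=26: emit PLUS '+'
DONE. 5 tokens: [NUM, NUM, STAR, STR, PLUS]
Position 0: char is '7' -> NUM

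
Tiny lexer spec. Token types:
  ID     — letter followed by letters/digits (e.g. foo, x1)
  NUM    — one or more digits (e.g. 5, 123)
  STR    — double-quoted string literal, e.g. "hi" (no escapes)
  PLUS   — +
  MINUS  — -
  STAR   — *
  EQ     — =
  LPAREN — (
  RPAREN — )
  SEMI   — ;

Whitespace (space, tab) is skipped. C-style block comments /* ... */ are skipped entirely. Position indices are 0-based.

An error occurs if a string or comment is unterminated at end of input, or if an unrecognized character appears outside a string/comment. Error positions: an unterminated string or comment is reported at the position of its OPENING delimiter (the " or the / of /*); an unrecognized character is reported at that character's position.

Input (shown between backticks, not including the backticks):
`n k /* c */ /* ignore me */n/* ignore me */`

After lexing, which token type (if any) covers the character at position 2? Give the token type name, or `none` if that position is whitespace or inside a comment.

pos=0: emit ID 'n' (now at pos=1)
pos=2: emit ID 'k' (now at pos=3)
pos=4: enter COMMENT mode (saw '/*')
exit COMMENT mode (now at pos=11)
pos=12: enter COMMENT mode (saw '/*')
exit COMMENT mode (now at pos=27)
pos=27: emit ID 'n' (now at pos=28)
pos=28: enter COMMENT mode (saw '/*')
exit COMMENT mode (now at pos=43)
DONE. 3 tokens: [ID, ID, ID]
Position 2: char is 'k' -> ID

Answer: ID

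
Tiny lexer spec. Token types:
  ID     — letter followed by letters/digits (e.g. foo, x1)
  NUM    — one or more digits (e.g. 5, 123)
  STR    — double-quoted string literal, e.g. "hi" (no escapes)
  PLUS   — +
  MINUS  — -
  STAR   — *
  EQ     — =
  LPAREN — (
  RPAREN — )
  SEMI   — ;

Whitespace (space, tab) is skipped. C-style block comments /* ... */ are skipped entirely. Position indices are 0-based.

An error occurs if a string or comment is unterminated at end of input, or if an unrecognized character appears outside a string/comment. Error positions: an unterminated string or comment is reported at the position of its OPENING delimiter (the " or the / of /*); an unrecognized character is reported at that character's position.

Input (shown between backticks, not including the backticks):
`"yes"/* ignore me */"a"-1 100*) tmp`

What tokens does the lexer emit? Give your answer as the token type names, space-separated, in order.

Answer: STR STR MINUS NUM NUM STAR RPAREN ID

Derivation:
pos=0: enter STRING mode
pos=0: emit STR "yes" (now at pos=5)
pos=5: enter COMMENT mode (saw '/*')
exit COMMENT mode (now at pos=20)
pos=20: enter STRING mode
pos=20: emit STR "a" (now at pos=23)
pos=23: emit MINUS '-'
pos=24: emit NUM '1' (now at pos=25)
pos=26: emit NUM '100' (now at pos=29)
pos=29: emit STAR '*'
pos=30: emit RPAREN ')'
pos=32: emit ID 'tmp' (now at pos=35)
DONE. 8 tokens: [STR, STR, MINUS, NUM, NUM, STAR, RPAREN, ID]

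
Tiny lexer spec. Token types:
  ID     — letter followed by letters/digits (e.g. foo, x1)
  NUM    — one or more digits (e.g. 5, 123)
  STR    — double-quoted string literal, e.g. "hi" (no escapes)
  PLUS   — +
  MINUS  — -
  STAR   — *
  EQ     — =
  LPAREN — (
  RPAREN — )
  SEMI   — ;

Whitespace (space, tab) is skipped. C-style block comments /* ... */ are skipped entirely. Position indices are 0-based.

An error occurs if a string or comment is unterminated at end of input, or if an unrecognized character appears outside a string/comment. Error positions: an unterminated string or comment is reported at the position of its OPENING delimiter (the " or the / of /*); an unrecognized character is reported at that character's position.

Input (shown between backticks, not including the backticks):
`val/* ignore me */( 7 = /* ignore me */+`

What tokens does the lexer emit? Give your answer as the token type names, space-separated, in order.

Answer: ID LPAREN NUM EQ PLUS

Derivation:
pos=0: emit ID 'val' (now at pos=3)
pos=3: enter COMMENT mode (saw '/*')
exit COMMENT mode (now at pos=18)
pos=18: emit LPAREN '('
pos=20: emit NUM '7' (now at pos=21)
pos=22: emit EQ '='
pos=24: enter COMMENT mode (saw '/*')
exit COMMENT mode (now at pos=39)
pos=39: emit PLUS '+'
DONE. 5 tokens: [ID, LPAREN, NUM, EQ, PLUS]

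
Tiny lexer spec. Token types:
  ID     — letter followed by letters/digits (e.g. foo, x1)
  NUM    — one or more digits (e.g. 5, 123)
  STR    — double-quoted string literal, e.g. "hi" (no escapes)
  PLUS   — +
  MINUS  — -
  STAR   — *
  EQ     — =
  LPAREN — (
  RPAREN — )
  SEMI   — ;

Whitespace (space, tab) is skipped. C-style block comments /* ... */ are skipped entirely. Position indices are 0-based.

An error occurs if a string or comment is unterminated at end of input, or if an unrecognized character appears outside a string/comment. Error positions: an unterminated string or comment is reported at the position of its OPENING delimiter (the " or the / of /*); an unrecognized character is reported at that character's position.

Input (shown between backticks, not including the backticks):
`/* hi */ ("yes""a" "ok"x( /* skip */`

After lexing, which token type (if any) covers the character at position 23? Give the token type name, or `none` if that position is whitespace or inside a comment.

pos=0: enter COMMENT mode (saw '/*')
exit COMMENT mode (now at pos=8)
pos=9: emit LPAREN '('
pos=10: enter STRING mode
pos=10: emit STR "yes" (now at pos=15)
pos=15: enter STRING mode
pos=15: emit STR "a" (now at pos=18)
pos=19: enter STRING mode
pos=19: emit STR "ok" (now at pos=23)
pos=23: emit ID 'x' (now at pos=24)
pos=24: emit LPAREN '('
pos=26: enter COMMENT mode (saw '/*')
exit COMMENT mode (now at pos=36)
DONE. 6 tokens: [LPAREN, STR, STR, STR, ID, LPAREN]
Position 23: char is 'x' -> ID

Answer: ID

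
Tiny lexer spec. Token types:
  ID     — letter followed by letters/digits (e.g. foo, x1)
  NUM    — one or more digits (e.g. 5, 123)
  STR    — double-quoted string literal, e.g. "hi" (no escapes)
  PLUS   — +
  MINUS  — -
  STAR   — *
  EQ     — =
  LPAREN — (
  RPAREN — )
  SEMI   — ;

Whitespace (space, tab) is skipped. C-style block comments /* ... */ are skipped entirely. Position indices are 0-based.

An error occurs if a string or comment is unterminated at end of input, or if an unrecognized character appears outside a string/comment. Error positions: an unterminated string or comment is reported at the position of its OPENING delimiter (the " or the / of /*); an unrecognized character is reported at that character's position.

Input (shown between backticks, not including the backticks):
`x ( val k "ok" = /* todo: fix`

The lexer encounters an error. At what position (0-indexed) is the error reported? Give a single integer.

Answer: 17

Derivation:
pos=0: emit ID 'x' (now at pos=1)
pos=2: emit LPAREN '('
pos=4: emit ID 'val' (now at pos=7)
pos=8: emit ID 'k' (now at pos=9)
pos=10: enter STRING mode
pos=10: emit STR "ok" (now at pos=14)
pos=15: emit EQ '='
pos=17: enter COMMENT mode (saw '/*')
pos=17: ERROR — unterminated comment (reached EOF)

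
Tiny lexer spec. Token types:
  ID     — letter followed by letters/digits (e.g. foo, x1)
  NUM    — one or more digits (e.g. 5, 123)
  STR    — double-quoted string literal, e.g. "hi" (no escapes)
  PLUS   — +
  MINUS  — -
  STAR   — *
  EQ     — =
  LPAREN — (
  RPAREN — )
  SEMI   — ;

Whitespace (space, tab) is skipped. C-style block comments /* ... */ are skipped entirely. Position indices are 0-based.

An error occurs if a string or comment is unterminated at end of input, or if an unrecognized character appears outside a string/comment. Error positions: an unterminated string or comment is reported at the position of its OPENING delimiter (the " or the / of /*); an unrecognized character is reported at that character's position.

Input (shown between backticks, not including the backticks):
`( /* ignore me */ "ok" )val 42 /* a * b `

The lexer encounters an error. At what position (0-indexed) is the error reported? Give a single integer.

Answer: 31

Derivation:
pos=0: emit LPAREN '('
pos=2: enter COMMENT mode (saw '/*')
exit COMMENT mode (now at pos=17)
pos=18: enter STRING mode
pos=18: emit STR "ok" (now at pos=22)
pos=23: emit RPAREN ')'
pos=24: emit ID 'val' (now at pos=27)
pos=28: emit NUM '42' (now at pos=30)
pos=31: enter COMMENT mode (saw '/*')
pos=31: ERROR — unterminated comment (reached EOF)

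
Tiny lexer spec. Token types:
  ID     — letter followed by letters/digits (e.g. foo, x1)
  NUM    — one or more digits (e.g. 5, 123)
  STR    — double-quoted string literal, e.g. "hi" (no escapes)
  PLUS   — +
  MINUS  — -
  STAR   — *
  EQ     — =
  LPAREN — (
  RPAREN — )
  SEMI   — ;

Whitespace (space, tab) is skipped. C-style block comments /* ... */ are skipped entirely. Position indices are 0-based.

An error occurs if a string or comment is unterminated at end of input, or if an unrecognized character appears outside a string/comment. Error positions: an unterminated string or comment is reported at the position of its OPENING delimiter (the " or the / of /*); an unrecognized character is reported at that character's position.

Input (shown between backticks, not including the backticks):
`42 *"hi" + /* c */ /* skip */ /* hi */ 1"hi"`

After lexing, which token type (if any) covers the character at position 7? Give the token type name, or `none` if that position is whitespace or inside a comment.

pos=0: emit NUM '42' (now at pos=2)
pos=3: emit STAR '*'
pos=4: enter STRING mode
pos=4: emit STR "hi" (now at pos=8)
pos=9: emit PLUS '+'
pos=11: enter COMMENT mode (saw '/*')
exit COMMENT mode (now at pos=18)
pos=19: enter COMMENT mode (saw '/*')
exit COMMENT mode (now at pos=29)
pos=30: enter COMMENT mode (saw '/*')
exit COMMENT mode (now at pos=38)
pos=39: emit NUM '1' (now at pos=40)
pos=40: enter STRING mode
pos=40: emit STR "hi" (now at pos=44)
DONE. 6 tokens: [NUM, STAR, STR, PLUS, NUM, STR]
Position 7: char is '"' -> STR

Answer: STR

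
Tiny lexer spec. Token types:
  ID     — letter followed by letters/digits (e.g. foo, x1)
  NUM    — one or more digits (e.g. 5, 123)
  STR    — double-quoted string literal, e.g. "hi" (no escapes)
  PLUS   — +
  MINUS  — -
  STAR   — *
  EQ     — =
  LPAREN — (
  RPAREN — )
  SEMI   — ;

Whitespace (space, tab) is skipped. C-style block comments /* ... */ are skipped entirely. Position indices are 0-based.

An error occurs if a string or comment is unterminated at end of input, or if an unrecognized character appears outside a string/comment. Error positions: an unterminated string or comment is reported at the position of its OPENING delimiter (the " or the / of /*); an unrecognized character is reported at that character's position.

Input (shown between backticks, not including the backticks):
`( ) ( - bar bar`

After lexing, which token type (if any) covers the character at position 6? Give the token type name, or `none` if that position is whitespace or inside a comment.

Answer: MINUS

Derivation:
pos=0: emit LPAREN '('
pos=2: emit RPAREN ')'
pos=4: emit LPAREN '('
pos=6: emit MINUS '-'
pos=8: emit ID 'bar' (now at pos=11)
pos=12: emit ID 'bar' (now at pos=15)
DONE. 6 tokens: [LPAREN, RPAREN, LPAREN, MINUS, ID, ID]
Position 6: char is '-' -> MINUS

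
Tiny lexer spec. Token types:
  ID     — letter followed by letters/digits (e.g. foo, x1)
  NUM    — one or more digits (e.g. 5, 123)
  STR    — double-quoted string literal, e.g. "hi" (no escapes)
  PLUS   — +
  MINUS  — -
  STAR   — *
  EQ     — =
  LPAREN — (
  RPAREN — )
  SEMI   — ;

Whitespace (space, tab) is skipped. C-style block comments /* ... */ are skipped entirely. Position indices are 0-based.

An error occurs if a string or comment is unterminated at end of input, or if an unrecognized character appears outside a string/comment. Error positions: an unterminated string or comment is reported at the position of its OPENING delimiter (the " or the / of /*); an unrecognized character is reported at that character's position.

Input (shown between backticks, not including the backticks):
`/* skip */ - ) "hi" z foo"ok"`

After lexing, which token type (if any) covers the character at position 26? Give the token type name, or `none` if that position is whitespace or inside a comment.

Answer: STR

Derivation:
pos=0: enter COMMENT mode (saw '/*')
exit COMMENT mode (now at pos=10)
pos=11: emit MINUS '-'
pos=13: emit RPAREN ')'
pos=15: enter STRING mode
pos=15: emit STR "hi" (now at pos=19)
pos=20: emit ID 'z' (now at pos=21)
pos=22: emit ID 'foo' (now at pos=25)
pos=25: enter STRING mode
pos=25: emit STR "ok" (now at pos=29)
DONE. 6 tokens: [MINUS, RPAREN, STR, ID, ID, STR]
Position 26: char is 'o' -> STR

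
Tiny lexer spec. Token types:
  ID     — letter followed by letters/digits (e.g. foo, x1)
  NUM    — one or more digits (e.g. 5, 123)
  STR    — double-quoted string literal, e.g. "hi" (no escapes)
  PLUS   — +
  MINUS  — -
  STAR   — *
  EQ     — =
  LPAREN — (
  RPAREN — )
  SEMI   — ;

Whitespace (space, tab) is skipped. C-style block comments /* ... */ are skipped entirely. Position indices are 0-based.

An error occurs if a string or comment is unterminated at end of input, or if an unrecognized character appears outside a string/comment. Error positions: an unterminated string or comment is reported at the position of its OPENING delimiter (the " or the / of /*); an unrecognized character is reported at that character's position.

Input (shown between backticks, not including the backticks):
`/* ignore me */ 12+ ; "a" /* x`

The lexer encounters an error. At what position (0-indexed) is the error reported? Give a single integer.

pos=0: enter COMMENT mode (saw '/*')
exit COMMENT mode (now at pos=15)
pos=16: emit NUM '12' (now at pos=18)
pos=18: emit PLUS '+'
pos=20: emit SEMI ';'
pos=22: enter STRING mode
pos=22: emit STR "a" (now at pos=25)
pos=26: enter COMMENT mode (saw '/*')
pos=26: ERROR — unterminated comment (reached EOF)

Answer: 26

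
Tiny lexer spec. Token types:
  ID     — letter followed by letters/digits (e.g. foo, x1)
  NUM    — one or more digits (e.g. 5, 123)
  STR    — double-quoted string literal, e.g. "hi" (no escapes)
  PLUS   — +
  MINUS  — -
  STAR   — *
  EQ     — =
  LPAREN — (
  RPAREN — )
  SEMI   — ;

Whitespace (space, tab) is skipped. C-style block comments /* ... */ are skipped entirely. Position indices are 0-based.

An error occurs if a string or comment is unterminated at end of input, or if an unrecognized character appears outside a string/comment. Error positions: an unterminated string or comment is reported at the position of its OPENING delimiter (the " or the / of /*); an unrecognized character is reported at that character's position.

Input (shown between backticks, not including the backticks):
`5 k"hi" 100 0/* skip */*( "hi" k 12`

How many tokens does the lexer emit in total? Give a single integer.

pos=0: emit NUM '5' (now at pos=1)
pos=2: emit ID 'k' (now at pos=3)
pos=3: enter STRING mode
pos=3: emit STR "hi" (now at pos=7)
pos=8: emit NUM '100' (now at pos=11)
pos=12: emit NUM '0' (now at pos=13)
pos=13: enter COMMENT mode (saw '/*')
exit COMMENT mode (now at pos=23)
pos=23: emit STAR '*'
pos=24: emit LPAREN '('
pos=26: enter STRING mode
pos=26: emit STR "hi" (now at pos=30)
pos=31: emit ID 'k' (now at pos=32)
pos=33: emit NUM '12' (now at pos=35)
DONE. 10 tokens: [NUM, ID, STR, NUM, NUM, STAR, LPAREN, STR, ID, NUM]

Answer: 10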